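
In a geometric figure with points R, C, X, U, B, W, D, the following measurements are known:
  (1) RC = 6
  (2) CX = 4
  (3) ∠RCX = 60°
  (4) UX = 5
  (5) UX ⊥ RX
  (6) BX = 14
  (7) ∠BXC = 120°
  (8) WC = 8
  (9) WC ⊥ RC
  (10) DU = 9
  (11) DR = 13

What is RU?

Step 1: By the law of cosines on triangle XCR: XR² = 4² + 6² − 2·4·6·cos(60°) = 28, so XR = 2·√7.
Step 2: By the law of cosines on triangle RXU: RU² = (2·√7)² + 5² − 2·2·√7·5·cos(90°) = 53, so RU = √53.

Therefore, the length of RU = √53.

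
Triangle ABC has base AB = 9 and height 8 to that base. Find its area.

Area = (1/2) * base * height
Area = (1/2) * 9 * 8
Area = 36

36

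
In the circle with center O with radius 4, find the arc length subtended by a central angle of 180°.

Arc length = 2πr × θ/360
= 2π × 4 × 1/2
= 4*pi

4*pi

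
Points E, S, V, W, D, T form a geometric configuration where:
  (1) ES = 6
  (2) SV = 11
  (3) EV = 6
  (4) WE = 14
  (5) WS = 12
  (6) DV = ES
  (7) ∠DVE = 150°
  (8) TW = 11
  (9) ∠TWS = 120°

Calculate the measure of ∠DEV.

From the given relations: DV = ES = 6.
Step 1: By the law of cosines on triangle EVD: ED² = 6² + 6² − 2·6·6·cos(150°) = 134.35, so ED ≈ 11.59.
Step 2: By the inverse law of cosines on triangle DEV: cos(∠DEV) = (11.59² + 6² − 6²) / (2·11.59·6) = 134.35/139.09 = 0.9659, so ∠DEV = 15°.

Therefore, the measure of angle ∠DEV = 15°.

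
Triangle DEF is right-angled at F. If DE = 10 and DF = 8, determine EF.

EF = sqrt(10^2 - 8^2) = sqrt(36) = 6

6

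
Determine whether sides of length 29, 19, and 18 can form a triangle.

Check all three triangle inequalities:
29 + 19 = 48 > 18 ✓
29 + 18 = 47 > 19 ✓
19 + 18 = 37 > 29 ✓
All conditions hold, so these sides form a valid triangle.

Yes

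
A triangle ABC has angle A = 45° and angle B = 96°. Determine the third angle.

By the triangle angle sum property, the three interior angles of any triangle add up to 180°.
We know angle A = 45° and angle B = 96°, so their sum is 141°.
Therefore angle C = 180° - 141° = 39°.

39 degrees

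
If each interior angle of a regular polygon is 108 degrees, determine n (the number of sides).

The exterior angle is the supplement of the interior angle: 180 - 108 = 72 degrees.
Since the exterior angles of any convex polygon sum to 360 degrees, the number of sides is 360 / 72 = 5.

5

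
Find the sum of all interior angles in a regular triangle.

The sum of interior angles of an n-sided polygon is (n - 2) * 180.
For n = 3: (3 - 2) * 180 = 1 * 180 = 180 degrees.

180 degrees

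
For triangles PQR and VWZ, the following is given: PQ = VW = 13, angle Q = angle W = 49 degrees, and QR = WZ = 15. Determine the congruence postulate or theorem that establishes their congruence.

The given information provides:
PQ = VW = 13, angle Q = angle W = 49 degrees, and QR = WZ = 15
This matches the SAS congruence theorem.
Two pairs of corresponding sides and the included angle are equal (Side-Angle-Side).

SAS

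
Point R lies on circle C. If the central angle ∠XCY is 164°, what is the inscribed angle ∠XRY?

Inscribed angle = 164° / 2 = 82° (inscribed angle theorem).

82°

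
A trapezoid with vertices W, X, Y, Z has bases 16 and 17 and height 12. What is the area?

Area of a trapezoid = (base1 + base2) * height / 2
Area = (16 + 17) * 12 / 2
Area = 33 * 12 / 2
Area = 396 / 2
Area = 198

198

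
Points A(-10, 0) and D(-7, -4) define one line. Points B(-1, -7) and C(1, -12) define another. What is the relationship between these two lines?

Slope of line 1: m1 = (-4 - 0)/(-7 - -10) = -4/3 = -4/3
Slope of line 2: m2 = (-12 - -7)/(1 - -1) = -5/2 = -5/2
For parallel lines we need equal slopes: -4/3 != -5/2.
For perpendicular lines we need m1*m2 = -1: (-4/3)(-5/2) = 10/3 != -1.
Since neither condition holds, the lines are neither parallel nor perpendicular.

Neither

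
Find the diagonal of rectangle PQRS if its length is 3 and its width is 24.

A rectangle's diagonal splits it into two right triangles, with the diagonal as the hypotenuse.
By the Pythagorean theorem, d^2 = 3^2 + 24^2 = 585.
Therefore d = sqrt(585) = 3*sqrt(65).

3*sqrt(65)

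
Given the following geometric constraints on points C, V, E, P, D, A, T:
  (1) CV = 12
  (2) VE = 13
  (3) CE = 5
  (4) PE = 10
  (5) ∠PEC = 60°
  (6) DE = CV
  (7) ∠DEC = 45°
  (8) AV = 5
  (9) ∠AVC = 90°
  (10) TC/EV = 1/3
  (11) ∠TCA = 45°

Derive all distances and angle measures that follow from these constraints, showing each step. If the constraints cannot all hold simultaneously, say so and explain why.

The constraints are consistent.

From the given relations:
  DE = CV = 12
  TC = 1/3·EV = 1/3·13 ≈ 4.33

Step 1: From CE = 5, EP = 10, and ∠CEP = 60°, by the law of cosines:
  CP² = CE² + EP² - 2·CE·EP·cos(60°) = 25 + 100 - 50 = 75
  CP = 5·√3

Step 2: From CE = 5, ED = 12, and ∠CED = 45°, by the law of cosines:
  CD² = CE² + ED² - 2·CE·ED·cos(45°) = 25 + 144 - 84.85 = 84.15
  CD ≈ 9.17

Step 3: From CV = 12, VA = 5, and ∠CVA = 90°, by the law of cosines:
  CA² = CV² + VA² - 2·CV·VA·cos(90°) = 144 + 25 - 0 = 169
  CA = 13

Step 4: From CE = 5, CV = 12, EV = 13, by the inverse law of cosines:
  cos(∠ECV) = (CE² + CV² - EV²) / (2·CE·CV)
  ∠ECV = 90°

Step 5: From VC = 12, VE = 13, CE = 5, by the inverse law of cosines:
  cos(∠CVE) = (VC² + VE² - CE²) / (2·VC·VE)
  ∠CVE = 22.62°

Step 6: From EC = 5, EV = 13, CV = 12, by the inverse law of cosines:
  cos(∠CEV) = (EC² + EV² - CV²) / (2·EC·EV)
  ∠CEV = 67.38°

Step 7: From AC = 13, CT = 4.33, and ∠ACT = 45°, by the law of cosines:
  AT² = AC² + CT² - 2·AC·CT·cos(45°) = 169 + 18.78 - 79.67 = 108.1
  AT ≈ 10.4

Step 8: From CA = 13, CV = 12, AV = 5, by the inverse law of cosines:
  cos(∠ACV) = (CA² + CV² - AV²) / (2·CA·CV)
  ∠ACV = 22.62°

Step 9: From CD = 9.17, CE = 5, DE = 12, by the inverse law of cosines:
  cos(∠DCE) = (CD² + CE² - DE²) / (2·CD·CE)
  ∠DCE = 112.33°

Step 10: From CE = 5, CP = 5·√3, EP = 10, by the inverse law of cosines:
  cos(∠ECP) = (CE² + CP² - EP²) / (2·CE·CP)
  ∠ECP = 90°

Step 11: From PC = 5·√3, PE = 10, CE = 5, by the inverse law of cosines:
  cos(∠CPE) = (PC² + PE² - CE²) / (2·PC·PE)
  ∠CPE = 30°

Step 12: From DC = 9.17, DE = 12, CE = 5, by the inverse law of cosines:
  cos(∠CDE) = (DC² + DE² - CE²) / (2·DC·DE)
  ∠CDE = 22.67°

Step 13: From AC = 13, AV = 5, CV = 12, by the inverse law of cosines:
  cos(∠CAV) = (AC² + AV² - CV²) / (2·AC·AV)
  ∠CAV = 67.38°

Step 14: From AC = 13, AT = 10.4, CT = 4.33, by the inverse law of cosines:
  cos(∠CAT) = (AC² + AT² - CT²) / (2·AC·AT)
  ∠CAT = 17.14°

Step 15: From TA = 10.4, TC = 4.33, AC = 13, by the inverse law of cosines:
  cos(∠ATC) = (TA² + TC² - AC²) / (2·TA·TC)
  ∠ATC = 117.86°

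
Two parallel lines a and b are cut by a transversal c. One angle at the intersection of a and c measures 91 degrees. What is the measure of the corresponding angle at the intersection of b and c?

Corresponding angles are equal: 91 degrees.

91 degrees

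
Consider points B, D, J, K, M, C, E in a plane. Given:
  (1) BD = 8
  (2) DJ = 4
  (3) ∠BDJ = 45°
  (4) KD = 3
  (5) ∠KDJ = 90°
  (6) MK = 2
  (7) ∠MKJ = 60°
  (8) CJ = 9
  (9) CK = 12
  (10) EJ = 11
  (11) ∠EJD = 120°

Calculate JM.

Step 1: By the law of cosines on triangle JDK: JK² = 4² + 3² − 2·4·3·cos(90°) = 25, so JK = 5.
Step 2: By the law of cosines on triangle JKM: JM² = 5² + 2² − 2·5·2·cos(60°) = 19, so JM = √19.

Therefore, the length of JM = √19.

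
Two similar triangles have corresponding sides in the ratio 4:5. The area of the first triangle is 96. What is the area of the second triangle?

Area ratio = (4/5)^2 = 16/25. Area of the second triangle = 96 * 25/16 = 150.

150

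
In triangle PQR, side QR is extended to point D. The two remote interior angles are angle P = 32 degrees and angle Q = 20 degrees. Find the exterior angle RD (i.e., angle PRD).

By the exterior angle theorem, an exterior angle of a triangle equals the sum of the two remote interior angles.
Exterior angle = angle P + angle Q
Exterior angle = 32 + 20 = 52 degrees

52 degrees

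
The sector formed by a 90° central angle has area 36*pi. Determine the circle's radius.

Sector area A = πr² × θ/360, so r² = 360A / (πθ).
r² = 360 × 36*pi / (π × 90)
r² = 144
r = 12

12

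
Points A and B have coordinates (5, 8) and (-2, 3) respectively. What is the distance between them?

The horizontal distance is |-2 - 5| = 7 and the vertical distance is |3 - 8| = 5.
By the Pythagorean theorem, d = sqrt(7^2 + 5^2) = sqrt(74).

sqrt(74)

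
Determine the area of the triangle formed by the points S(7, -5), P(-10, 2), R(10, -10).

Shoelace: Area = (1/2)|7(2--10) + -10(-10--5) + 10(-5-2)| = (1/2)(64) = 32

32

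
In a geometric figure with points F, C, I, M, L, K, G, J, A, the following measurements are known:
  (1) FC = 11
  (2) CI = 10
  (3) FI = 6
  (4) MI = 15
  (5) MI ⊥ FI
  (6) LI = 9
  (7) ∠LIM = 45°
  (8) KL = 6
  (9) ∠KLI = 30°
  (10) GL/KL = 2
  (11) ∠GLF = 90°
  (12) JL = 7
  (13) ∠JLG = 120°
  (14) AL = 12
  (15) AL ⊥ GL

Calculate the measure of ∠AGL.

From the given relations: GL = 2·KL = 2·6 = 12.
Step 1: By the law of cosines on triangle GLA: GA² = 12² + 12² − 2·12·12·cos(90°) = 288, so GA = 12·√2.
Step 2: By the inverse law of cosines on triangle AGL: cos(∠AGL) = ((12·√2)² + 12² − 12²) / (2·12·√2·12) = 288/407.29 = 0.7071, so ∠AGL = 45°.

Therefore, the measure of angle ∠AGL = 45°.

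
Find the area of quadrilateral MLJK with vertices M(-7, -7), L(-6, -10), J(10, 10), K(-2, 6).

Using the Shoelace formula for a quadrilateral (vertices in order):
Area = (1/2)|sum of (x_i * y_(i+1) - x_(i+1) * y_i)|
Terms: (-7*-10 - -6*-7) = 28, (-6*10 - 10*-10) = 40, (10*6 - -2*10) = 80, (-2*-7 - -7*6) = 56
Sum = 204
Area = (1/2)(204) = 102

102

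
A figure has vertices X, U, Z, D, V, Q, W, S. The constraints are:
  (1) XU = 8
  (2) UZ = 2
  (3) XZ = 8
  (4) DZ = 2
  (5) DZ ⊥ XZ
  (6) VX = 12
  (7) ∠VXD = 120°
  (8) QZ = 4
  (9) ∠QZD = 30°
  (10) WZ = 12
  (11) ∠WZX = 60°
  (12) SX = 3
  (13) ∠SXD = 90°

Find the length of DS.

Step 1: By the law of cosines on triangle DZX: DX² = 2² + 8² − 2·2·8·cos(90°) = 68, so DX = 2·√17.
Step 2: By the law of cosines on triangle DXS: DS² = (2·√17)² + 3² − 2·2·√17·3·cos(90°) = 77, so DS = √77.

Therefore, the length of DS = √77.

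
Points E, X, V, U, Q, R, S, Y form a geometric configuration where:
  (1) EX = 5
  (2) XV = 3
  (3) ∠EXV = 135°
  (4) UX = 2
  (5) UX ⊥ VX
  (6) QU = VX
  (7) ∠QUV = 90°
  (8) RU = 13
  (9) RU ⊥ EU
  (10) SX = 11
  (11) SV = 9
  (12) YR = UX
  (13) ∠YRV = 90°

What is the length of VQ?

From the given relations: QU = VX = 3.
Step 1: By the law of cosines on triangle UXV: UV² = 2² + 3² − 2·2·3·cos(90°) = 13, so UV = √13.
Step 2: By the law of cosines on triangle VUQ: VQ² = √13² + 3² − 2·√13·3·cos(90°) = 22, so VQ = √22.

Therefore, the length of VQ = √22.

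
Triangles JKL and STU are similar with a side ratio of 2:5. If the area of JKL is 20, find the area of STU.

For similar figures, the area ratio equals the square of the side ratio.
Side ratio (JKL to STU) = 2:5, so area ratio = 2^2:5^2 = 4:25.
If the area of JKL is 20, then the area of STU = 20 * (25/4) = 125.

125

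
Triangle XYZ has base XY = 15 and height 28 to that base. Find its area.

Area = (1/2)(15)(28) = 210

210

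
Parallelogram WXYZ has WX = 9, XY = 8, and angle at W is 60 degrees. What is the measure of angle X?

In a parallelogram, consecutive angles are supplementary (sum to 180°).
angle X = 180 - angle W
angle X = 180 - 60
angle X = 120 degrees

120 degrees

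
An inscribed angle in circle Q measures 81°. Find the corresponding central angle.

Central angle = 2 × 81° = 162° (inscribed angle theorem).

162°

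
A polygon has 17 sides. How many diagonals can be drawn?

Total line segments between 17 vertices = C(17,2) = 136.
Subtract the 17 sides: 136 - 17 = 119 diagonals.

119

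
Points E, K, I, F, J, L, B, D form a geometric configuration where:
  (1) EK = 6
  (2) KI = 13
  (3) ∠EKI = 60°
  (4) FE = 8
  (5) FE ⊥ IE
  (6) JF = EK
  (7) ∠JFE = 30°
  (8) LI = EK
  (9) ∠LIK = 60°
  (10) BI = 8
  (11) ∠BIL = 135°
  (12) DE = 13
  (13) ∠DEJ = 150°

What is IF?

Step 1: By the law of cosines on triangle EKI: EI² = 6² + 13² − 2·6·13·cos(60°) = 127, so EI = √127.
Step 2: By the law of cosines on triangle IEF: IF² = √127² + 8² − 2·√127·8·cos(90°) = 191, so IF = √191.

Therefore, the length of IF = √191.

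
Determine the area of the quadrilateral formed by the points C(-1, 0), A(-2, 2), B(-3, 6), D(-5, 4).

Shoelace: sum of cross terms = 14, Area = (1/2)|14| = 7

7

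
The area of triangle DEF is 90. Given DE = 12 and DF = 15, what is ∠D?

sin(C) = 2 * 90 / (12 * 15) = 1, so C = arcsin(1) = 90°.

90°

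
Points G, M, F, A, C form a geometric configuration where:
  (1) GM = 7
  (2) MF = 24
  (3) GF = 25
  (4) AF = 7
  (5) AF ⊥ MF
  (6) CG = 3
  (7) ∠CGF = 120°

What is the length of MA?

Step 1: By the law of cosines on triangle MFA: MA² = 24² + 7² − 2·24·7·cos(90°) = 625, so MA = 25.

Therefore, the length of MA = 25.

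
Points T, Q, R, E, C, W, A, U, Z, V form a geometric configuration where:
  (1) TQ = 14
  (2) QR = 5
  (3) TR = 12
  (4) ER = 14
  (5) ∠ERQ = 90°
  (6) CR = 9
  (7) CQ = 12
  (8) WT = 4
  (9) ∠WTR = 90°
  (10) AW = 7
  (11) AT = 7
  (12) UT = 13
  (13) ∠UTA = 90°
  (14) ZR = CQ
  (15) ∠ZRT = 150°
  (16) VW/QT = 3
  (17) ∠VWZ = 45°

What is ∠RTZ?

From the given relations: ZR = CQ = 12.
Step 1: By the law of cosines on triangle TRZ: TZ² = 12² + 12² − 2·12·12·cos(150°) = 537.42, so TZ ≈ 23.18.
Step 2: By the inverse law of cosines on triangle RTZ: cos(∠RTZ) = (12² + 23.18² − 12²) / (2·12·23.18) = 537.42/556.37 = 0.9659, so ∠RTZ = 15°.

Therefore, the measure of angle ∠RTZ = 15°.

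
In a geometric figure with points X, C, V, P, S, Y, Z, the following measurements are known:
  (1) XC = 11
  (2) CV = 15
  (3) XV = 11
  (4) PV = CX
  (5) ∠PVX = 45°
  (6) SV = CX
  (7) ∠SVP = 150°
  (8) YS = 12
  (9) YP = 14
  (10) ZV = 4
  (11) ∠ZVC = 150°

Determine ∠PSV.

From the given relations: SV = CX = 11; PV = CX = 11.
Step 1: By the law of cosines on triangle SVP: SP² = 11² + 11² − 2·11·11·cos(150°) = 451.58, so SP ≈ 21.25.
Step 2: By the inverse law of cosines on triangle PSV: cos(∠PSV) = (21.25² + 11² − 11²) / (2·21.25·11) = 451.58/467.51 = 0.9659, so ∠PSV = 15°.

Therefore, the measure of angle ∠PSV = 15°.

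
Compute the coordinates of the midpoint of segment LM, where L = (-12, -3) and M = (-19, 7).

The midpoint is the point halfway along the segment.
Move half the horizontal distance: -12 + (-19 - -12)/2 = -12 + -7/2 = -31/2
Move half the vertical distance: -3 + (7 - -3)/2 = -3 + 10/2 = 2
Midpoint = (-31/2, 2)

(-31/2, 2)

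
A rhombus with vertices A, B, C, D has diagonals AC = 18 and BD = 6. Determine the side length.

In a rhombus, the diagonals bisect each other perpendicularly, creating four congruent right triangles.
Each triangle has legs 9 (half of 18) and 3 (half of 6).
The hypotenuse of each right triangle is a side of the rhombus:
side = sqrt(9^2 + 3^2) = sqrt(90) = 3*sqrt(10)

3*sqrt(10)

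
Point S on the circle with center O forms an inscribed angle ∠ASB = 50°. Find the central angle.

By the inscribed angle theorem, the central angle is twice the inscribed angle.
Central angle = 2 × 50° = 100°

100°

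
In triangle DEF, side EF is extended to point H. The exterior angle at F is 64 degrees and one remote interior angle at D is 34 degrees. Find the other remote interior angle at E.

angle E = 64 - 34 = 30 degrees (exterior angle theorem).

30 degrees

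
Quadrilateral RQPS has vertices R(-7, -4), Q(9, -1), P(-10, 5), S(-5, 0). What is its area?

The Shoelace formula works by pairing each vertex with the next (cycling back to the first).
For each pair, compute x_i*y_(i+1) - x_(i+1)*y_i:
  (-7*-1 - 9*-4) = 43
  (9*5 - -10*-1) = 35
  (-10*0 - -5*5) = 25
  (-5*-4 - -7*0) = 20
Taking half the absolute value of the total: Area = (1/2)(123) = 123/2.

123/2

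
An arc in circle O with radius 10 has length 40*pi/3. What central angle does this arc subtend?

The full circumference is 2πr = 20*pi.
The arc is 40*pi/3 / 20*pi = 2/3 of the full circle.
So the central angle = 2/3 × 360° = 240°.

240°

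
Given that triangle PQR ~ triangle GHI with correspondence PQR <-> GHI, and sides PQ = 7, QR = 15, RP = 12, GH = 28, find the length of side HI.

k = 28/7 = 4. HI = 4 * 15 = 60.

60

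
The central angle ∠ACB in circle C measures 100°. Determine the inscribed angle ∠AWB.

By the inscribed angle theorem, the inscribed angle is half the central angle.
Inscribed angle = 100° / 2 = 50°

50°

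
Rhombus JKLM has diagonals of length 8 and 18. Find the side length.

In a rhombus, the diagonals bisect each other perpendicularly, creating four congruent right triangles.
Each triangle has legs 4 (half of 8) and 9 (half of 18).
The hypotenuse of each right triangle is a side of the rhombus:
side = sqrt(4^2 + 9^2) = sqrt(97)

sqrt(97)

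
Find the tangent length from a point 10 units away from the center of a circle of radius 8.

Let T be the point of tangency. Then OT ⊥ PT (radius ⊥ tangent).
In right triangle OTP: OP² = OT² + PT²
10² = 8² + PT²
PT² = 36, PT = 6

6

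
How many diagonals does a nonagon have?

Total line segments between 9 vertices = C(9,2) = 36.
Subtract the 9 sides: 36 - 9 = 27 diagonals.

27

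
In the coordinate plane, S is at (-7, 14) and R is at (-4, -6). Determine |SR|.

d = sqrt((-4 - -7)^2 + (-6 - 14)^2)
d = sqrt(3^2 + -20^2)
d = sqrt(9 + 400)
d = sqrt(409)

sqrt(409)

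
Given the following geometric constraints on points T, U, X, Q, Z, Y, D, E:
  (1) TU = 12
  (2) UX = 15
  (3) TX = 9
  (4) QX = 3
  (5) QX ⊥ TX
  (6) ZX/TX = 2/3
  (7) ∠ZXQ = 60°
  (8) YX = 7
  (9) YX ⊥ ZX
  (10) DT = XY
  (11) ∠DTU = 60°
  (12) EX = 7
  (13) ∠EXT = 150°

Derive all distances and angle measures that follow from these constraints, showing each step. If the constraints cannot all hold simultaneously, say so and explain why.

The constraints are consistent.

From the given relations:
  ZX = 2/3·TX = 2/3·9 = 6
  DT = XY = 7

Step 1: From TX = 9, XQ = 3, and ∠TXQ = 90°, by the law of cosines:
  TQ² = TX² + XQ² - 2·TX·XQ·cos(90°) = 81 + 9 - 0 = 90
  TQ = 3·√10

Step 2: From TX = 9, XE = 7, and ∠TXE = 150°, by the law of cosines:
  TE² = TX² + XE² - 2·TX·XE·cos(150°) = 81 + 49 + 109.1 = 239.1
  TE ≈ 15.46

Step 3: From UT = 12, TD = 7, and ∠UTD = 60°, by the law of cosines:
  UD² = UT² + TD² - 2·UT·TD·cos(60°) = 144 + 49 - 84 = 109
  UD = √109

Step 4: From QX = 3, XZ = 6, and ∠QXZ = 60°, by the law of cosines:
  QZ² = QX² + XZ² - 2·QX·XZ·cos(60°) = 9 + 36 - 18 = 27
  QZ = 3·√3

Step 5: From ZX = 6, XY = 7, and ∠ZXY = 90°, by the law of cosines:
  ZY² = ZX² + XY² - 2·ZX·XY·cos(90°) = 36 + 49 - 0 = 85
  ZY = √85

Step 6: From TU = 12, TX = 9, UX = 15, by the inverse law of cosines:
  cos(∠UTX) = (TU² + TX² - UX²) / (2·TU·TX)
  ∠UTX = 90°

Step 7: From UT = 12, UX = 15, TX = 9, by the inverse law of cosines:
  cos(∠TUX) = (UT² + UX² - TX²) / (2·UT·UX)
  ∠TUX = 36.87°

Step 8: From XT = 9, XU = 15, TU = 12, by the inverse law of cosines:
  cos(∠TXU) = (XT² + XU² - TU²) / (2·XT·XU)
  ∠TXU = 53.13°

Step 9: From TE = 15.46, TX = 9, EX = 7, by the inverse law of cosines:
  cos(∠ETX) = (TE² + TX² - EX²) / (2·TE·TX)
  ∠ETX = 13.08°

Step 10: From TQ = 3·√10, TX = 9, QX = 3, by the inverse law of cosines:
  cos(∠QTX) = (TQ² + TX² - QX²) / (2·TQ·TX)
  ∠QTX = 18.43°

Step 11: From UD = √109, UT = 12, DT = 7, by the inverse law of cosines:
  cos(∠DUT) = (UD² + UT² - DT²) / (2·UD·UT)
  ∠DUT = 35.5°

Step 12: From QT = 3·√10, QX = 3, TX = 9, by the inverse law of cosines:
  cos(∠TQX) = (QT² + QX² - TX²) / (2·QT·QX)
  ∠TQX = 71.57°

Step 13: From QX = 3, QZ = 3·√3, XZ = 6, by the inverse law of cosines:
  cos(∠XQZ) = (QX² + QZ² - XZ²) / (2·QX·QZ)
  ∠XQZ = 90°

Step 14: From ZQ = 3·√3, ZX = 6, QX = 3, by the inverse law of cosines:
  cos(∠QZX) = (ZQ² + ZX² - QX²) / (2·ZQ·ZX)
  ∠QZX = 30°

Step 15: From ZX = 6, ZY = √85, XY = 7, by the inverse law of cosines:
  cos(∠XZY) = (ZX² + ZY² - XY²) / (2·ZX·ZY)
  ∠XZY = 49.4°

Step 16: From YX = 7, YZ = √85, XZ = 6, by the inverse law of cosines:
  cos(∠XYZ) = (YX² + YZ² - XZ²) / (2·YX·YZ)
  ∠XYZ = 40.6°

Step 17: From DT = 7, DU = √109, TU = 12, by the inverse law of cosines:
  cos(∠TDU) = (DT² + DU² - TU²) / (2·DT·DU)
  ∠TDU = 84.5°

Step 18: From ET = 15.46, EX = 7, TX = 9, by the inverse law of cosines:
  cos(∠TEX) = (ET² + EX² - TX²) / (2·ET·EX)
  ∠TEX = 16.92°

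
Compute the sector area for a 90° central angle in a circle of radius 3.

Sector area = πr² × θ/360
= π × 3² × 1/4
= π × 9 × 1/4
= 9*pi/4

9*pi/4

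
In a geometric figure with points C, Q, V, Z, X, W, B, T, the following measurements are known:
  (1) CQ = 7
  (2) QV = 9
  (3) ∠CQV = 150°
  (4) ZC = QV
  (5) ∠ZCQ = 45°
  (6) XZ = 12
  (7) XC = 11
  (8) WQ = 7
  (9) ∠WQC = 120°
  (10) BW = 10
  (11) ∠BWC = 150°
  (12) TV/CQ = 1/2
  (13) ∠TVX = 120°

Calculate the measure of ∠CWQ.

Step 1: By the law of cosines on triangle WQC: WC² = 7² + 7² − 2·7·7·cos(120°) = 147, so WC = 7·√3.
Step 2: By the inverse law of cosines on triangle CWQ: cos(∠CWQ) = ((7·√3)² + 7² − 7²) / (2·7·√3·7) = 147/169.74 = 0.866, so ∠CWQ = 30°.

Therefore, the measure of angle ∠CWQ = 30°.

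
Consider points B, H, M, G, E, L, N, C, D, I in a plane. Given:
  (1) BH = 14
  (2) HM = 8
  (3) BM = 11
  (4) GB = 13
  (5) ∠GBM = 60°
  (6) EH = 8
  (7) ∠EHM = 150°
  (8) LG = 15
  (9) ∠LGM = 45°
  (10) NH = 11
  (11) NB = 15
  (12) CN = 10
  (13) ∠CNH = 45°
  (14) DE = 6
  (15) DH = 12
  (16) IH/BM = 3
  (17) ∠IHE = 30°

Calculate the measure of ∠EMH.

Step 1: By the law of cosines on triangle MHE: ME² = 8² + 8² − 2·8·8·cos(150°) = 238.85, so ME ≈ 15.45.
Step 2: By the inverse law of cosines on triangle EMH: cos(∠EMH) = (15.45² + 8² − 8²) / (2·15.45·8) = 238.85/247.28 = 0.9659, so ∠EMH = 15°.

Therefore, the measure of angle ∠EMH = 15°.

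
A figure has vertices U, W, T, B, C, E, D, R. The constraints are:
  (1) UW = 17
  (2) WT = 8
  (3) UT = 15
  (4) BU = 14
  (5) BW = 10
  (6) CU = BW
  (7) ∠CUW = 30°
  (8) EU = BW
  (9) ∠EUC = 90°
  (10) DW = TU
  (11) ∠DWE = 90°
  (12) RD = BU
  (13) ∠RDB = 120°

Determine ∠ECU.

From the given relations: CU = BW = 10; EU = BW = 10.
Step 1: By the law of cosines on triangle CUE: CE² = 10² + 10² − 2·10·10·cos(90°) = 200, so CE = 10·√2.
Step 2: By the inverse law of cosines on triangle ECU: cos(∠ECU) = ((10·√2)² + 10² − 10²) / (2·10·√2·10) = 200/282.84 = 0.7071, so ∠ECU = 45°.

Therefore, the measure of angle ∠ECU = 45°.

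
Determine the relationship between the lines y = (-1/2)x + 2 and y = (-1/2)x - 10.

Slope of line 1: m1 = -1/2
Slope of line 2: m2 = -1/2
Since m1 = m2 = -1/2, the lines are parallel.

Parallel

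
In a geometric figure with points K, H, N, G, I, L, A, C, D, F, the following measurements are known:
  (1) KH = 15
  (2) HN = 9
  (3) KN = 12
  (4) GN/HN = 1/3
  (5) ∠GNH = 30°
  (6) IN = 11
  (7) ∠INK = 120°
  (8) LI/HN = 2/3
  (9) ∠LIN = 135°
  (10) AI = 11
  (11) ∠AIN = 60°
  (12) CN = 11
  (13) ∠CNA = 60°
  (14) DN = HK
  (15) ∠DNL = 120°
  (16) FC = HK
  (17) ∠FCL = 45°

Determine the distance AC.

Step 1: By the law of cosines on triangle NIA: NA² = 11² + 11² − 2·11·11·cos(60°) = 121, so NA = 11.
Step 2: By the law of cosines on triangle ANC: AC² = 11² + 11² − 2·11·11·cos(60°) = 121, so AC = 11.

Therefore, the length of AC = 11.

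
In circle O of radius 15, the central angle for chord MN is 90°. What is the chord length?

Drop a perpendicular from the center to the chord, bisecting both the chord and the central angle.
Each half-chord = r sin(θ/2) = 15 sin(45°).
The full chord = 2 × 15 × sin(45°) = 15*sqrt(2).

15*sqrt(2)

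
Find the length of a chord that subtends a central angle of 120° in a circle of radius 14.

Chord length = 2r sin(θ/2)
= 2 × 14 × sin(120°/2)
= 2 × 14 × sin(60°)
= 14*sqrt(3)

14*sqrt(3)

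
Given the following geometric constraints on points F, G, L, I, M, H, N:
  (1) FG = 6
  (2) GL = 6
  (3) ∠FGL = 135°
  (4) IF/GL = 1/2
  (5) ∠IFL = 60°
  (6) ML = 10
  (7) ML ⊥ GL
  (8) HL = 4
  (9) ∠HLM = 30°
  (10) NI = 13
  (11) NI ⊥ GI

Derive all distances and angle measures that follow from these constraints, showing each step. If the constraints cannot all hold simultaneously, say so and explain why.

The constraints are consistent.

From the given relations:
  IF = 1/2·GL = 1/2·6 = 3

Step 1: From FG = 6, GL = 6, and ∠FGL = 135°, by the law of cosines:
  FL² = FG² + GL² - 2·FG·GL·cos(135°) = 36 + 36 + 50.91 = 122.9
  FL ≈ 11.09

Step 2: From GL = 6, LM = 10, and ∠GLM = 90°, by the law of cosines:
  GM² = GL² + LM² - 2·GL·LM·cos(90°) = 36 + 100 - 0 = 136
  GM = 2·√34

Step 3: From ML = 10, LH = 4, and ∠MLH = 30°, by the law of cosines:
  MH² = ML² + LH² - 2·ML·LH·cos(30°) = 100 + 16 - 69.28 = 46.72
  MH ≈ 6.84

Step 4: From LF = 11.09, FI = 3, and ∠LFI = 60°, by the law of cosines:
  LI² = LF² + FI² - 2·LF·FI·cos(60°) = 122.9 + 9 - 33.26 = 98.65
  LI ≈ 9.93

Step 5: From FG = 6, FL = 11.09, GL = 6, by the inverse law of cosines:
  cos(∠GFL) = (FG² + FL² - GL²) / (2·FG·FL)
  ∠GFL = 22.5°

Step 6: From GL = 6, GM = 2·√34, LM = 10, by the inverse law of cosines:
  cos(∠LGM) = (GL² + GM² - LM²) / (2·GL·GM)
  ∠LGM = 59.04°

Step 7: From LF = 11.09, LG = 6, FG = 6, by the inverse law of cosines:
  cos(∠FLG) = (LF² + LG² - FG²) / (2·LF·LG)
  ∠FLG = 22.5°

Step 8: From MG = 2·√34, ML = 10, GL = 6, by the inverse law of cosines:
  cos(∠GML) = (MG² + ML² - GL²) / (2·MG·ML)
  ∠GML = 30.96°

Step 9: From MH = 6.84, ML = 10, HL = 4, by the inverse law of cosines:
  cos(∠HML) = (MH² + ML² - HL²) / (2·MH·ML)
  ∠HML = 17.01°

Step 10: From HL = 4, HM = 6.84, LM = 10, by the inverse law of cosines:
  cos(∠LHM) = (HL² + HM² - LM²) / (2·HL·HM)
  ∠LHM = 132.99°

Step 11: From LF = 11.09, LI = 9.93, FI = 3, by the inverse law of cosines:
  cos(∠FLI) = (LF² + LI² - FI²) / (2·LF·LI)
  ∠FLI = 15.16°

Step 12: From IF = 3, IL = 9.93, FL = 11.09, by the inverse law of cosines:
  cos(∠FIL) = (IF² + IL² - FL²) / (2·IF·IL)
  ∠FIL = 104.84°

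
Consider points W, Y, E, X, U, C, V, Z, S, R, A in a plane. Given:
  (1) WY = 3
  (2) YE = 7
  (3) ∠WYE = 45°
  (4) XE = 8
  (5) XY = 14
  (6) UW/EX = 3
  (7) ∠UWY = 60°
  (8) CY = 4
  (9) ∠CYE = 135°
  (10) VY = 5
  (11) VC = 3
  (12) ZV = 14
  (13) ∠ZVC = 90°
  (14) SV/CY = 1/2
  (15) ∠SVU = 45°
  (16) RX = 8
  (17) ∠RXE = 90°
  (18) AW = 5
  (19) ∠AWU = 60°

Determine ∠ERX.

Step 1: By the law of cosines on triangle RXE: RE² = 8² + 8² − 2·8·8·cos(90°) = 128, so RE = 8·√2.
Step 2: By the inverse law of cosines on triangle ERX: cos(∠ERX) = ((8·√2)² + 8² − 8²) / (2·8·√2·8) = 128/181.02 = 0.7071, so ∠ERX = 45°.

Therefore, the measure of angle ∠ERX = 45°.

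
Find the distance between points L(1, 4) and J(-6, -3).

The horizontal distance is |-6 - 1| = 7 and the vertical distance is |-3 - 4| = 7.
By the Pythagorean theorem, d = sqrt(7^2 + 7^2) = sqrt(98) = 7*sqrt(2).

7*sqrt(2)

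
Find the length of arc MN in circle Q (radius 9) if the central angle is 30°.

Arc length = 2πr × θ/360
= 2π × 9 × 1/12
= 3*pi/2

3*pi/2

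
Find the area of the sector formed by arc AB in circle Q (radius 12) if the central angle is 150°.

Sector area = πr² × θ/360
= π × 12² × 5/12
= π × 144 × 5/12
= 60*pi

60*pi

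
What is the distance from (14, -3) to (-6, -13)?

d = sqrt((-20)^2 + (-10)^2) = sqrt(500) = 10*sqrt(5)

10*sqrt(5)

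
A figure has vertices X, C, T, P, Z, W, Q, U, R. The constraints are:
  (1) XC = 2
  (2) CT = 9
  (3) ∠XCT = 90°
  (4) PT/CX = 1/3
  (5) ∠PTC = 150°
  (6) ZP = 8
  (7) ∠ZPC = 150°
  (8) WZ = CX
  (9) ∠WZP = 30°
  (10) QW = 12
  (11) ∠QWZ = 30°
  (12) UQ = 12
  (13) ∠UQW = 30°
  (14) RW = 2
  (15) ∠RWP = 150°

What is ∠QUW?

Step 1: By the law of cosines on triangle UQW: UW² = 12² + 12² − 2·12·12·cos(30°) = 38.58, so UW ≈ 6.21.
Step 2: By the inverse law of cosines on triangle QUW: cos(∠QUW) = (12² + 6.21² − 12²) / (2·12·6.21) = 38.58/149.08 = 0.2588, so ∠QUW = 75°.

Therefore, the measure of angle ∠QUW = 75°.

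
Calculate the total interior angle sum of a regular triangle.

The sum of interior angles of an n-sided polygon is (n - 2) * 180.
For n = 3: (3 - 2) * 180 = 1 * 180 = 180 degrees.

180 degrees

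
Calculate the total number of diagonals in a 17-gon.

The number of diagonals in an n-gon is n(n - 3)/2.
For n = 17: 17(17 - 3)/2 = 17 × 14 / 2 = 119.

119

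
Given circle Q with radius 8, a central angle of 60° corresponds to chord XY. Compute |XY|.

Chord = 2(8) sin(30°) = 8

8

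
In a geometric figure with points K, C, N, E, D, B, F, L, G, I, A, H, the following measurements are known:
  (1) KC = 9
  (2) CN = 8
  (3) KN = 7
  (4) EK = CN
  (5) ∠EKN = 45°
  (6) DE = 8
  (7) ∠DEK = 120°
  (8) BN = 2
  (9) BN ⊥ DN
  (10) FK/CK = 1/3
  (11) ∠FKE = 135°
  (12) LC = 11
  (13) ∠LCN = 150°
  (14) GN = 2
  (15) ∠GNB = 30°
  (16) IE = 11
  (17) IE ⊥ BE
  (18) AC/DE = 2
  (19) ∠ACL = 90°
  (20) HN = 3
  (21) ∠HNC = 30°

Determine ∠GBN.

Step 1: By the law of cosines on triangle BNG: BG² = 2² + 2² − 2·2·2·cos(30°) = 1.07, so BG ≈ 1.04.
Step 2: By the inverse law of cosines on triangle GBN: cos(∠GBN) = (1.04² + 2² − 2²) / (2·1.04·2) = 1.07/4.14 = 0.2588, so ∠GBN = 75°.

Therefore, the measure of angle ∠GBN = 75°.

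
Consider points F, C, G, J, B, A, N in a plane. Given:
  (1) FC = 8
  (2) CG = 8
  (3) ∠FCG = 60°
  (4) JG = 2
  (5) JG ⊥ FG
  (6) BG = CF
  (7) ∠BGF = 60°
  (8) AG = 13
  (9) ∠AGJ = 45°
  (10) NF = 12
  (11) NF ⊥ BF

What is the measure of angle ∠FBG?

From the given relations: BG = CF = 8.
Step 1: By the law of cosines on triangle FCG: FG² = 8² + 8² − 2·8·8·cos(60°) = 64, so FG = 8.
Step 2: By the law of cosines on triangle BGF: BF² = 8² + 8² − 2·8·8·cos(60°) = 64, so BF = 8.
Step 3: By the inverse law of cosines on triangle FBG: cos(∠FBG) = (8² + 8² − 8²) / (2·8·8) = 64/128 = 0.5, so ∠FBG = 60°.

Therefore, the measure of angle ∠FBG = 60°.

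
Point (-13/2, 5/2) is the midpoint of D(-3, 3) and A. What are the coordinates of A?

Using the midpoint formula: M = ((x1 + x2)/2, (y1 + y2)/2)
We know M = (-13/2, 5/2) and D = (-3, 3)
For x: -13/2 = (-3 + x2)/2, so x2 = 2*-13/2 - -3 = -10
For y: 5/2 = (3 + y2)/2, so y2 = 2*5/2 - 3 = 2
A = (-10, 2)

(-10, 2)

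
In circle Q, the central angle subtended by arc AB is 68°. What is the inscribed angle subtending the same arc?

Inscribed angle = 68° / 2 = 34° (inscribed angle theorem).

34°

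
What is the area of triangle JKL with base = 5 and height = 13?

Area = (1/2)(5)(13) = 65/2

65/2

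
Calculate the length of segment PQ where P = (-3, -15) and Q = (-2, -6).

d = sqrt((1)^2 + (9)^2) = sqrt(82)

sqrt(82)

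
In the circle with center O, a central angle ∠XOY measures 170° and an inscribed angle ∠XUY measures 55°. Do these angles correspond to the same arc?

By the inscribed angle theorem, the inscribed angle for a central angle of 170° should be 170° / 2 = 85°.
The given inscribed angle is 55°, which does not equal 85°.
Therefore, no, they do not correspond to the same arc.

No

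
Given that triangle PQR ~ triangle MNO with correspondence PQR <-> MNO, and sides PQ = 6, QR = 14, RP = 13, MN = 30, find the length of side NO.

k = 30/6 = 5. NO = 5 * 14 = 70.

70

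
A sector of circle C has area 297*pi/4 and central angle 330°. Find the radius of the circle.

The sector covers 330°/360° = 11/12 of the full circle.
Full circle area = 297*pi/4 / 11/12 = 81*pi.
Since full area = πr², we get r² = 81*pi/π = 81, so r = 9.

9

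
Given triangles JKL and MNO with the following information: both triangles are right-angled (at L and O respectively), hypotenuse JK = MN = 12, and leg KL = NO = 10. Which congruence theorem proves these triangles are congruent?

The given information matches HL: The hypotenuse and one leg of two right triangles are equal (Hypotenuse-Leg).

HL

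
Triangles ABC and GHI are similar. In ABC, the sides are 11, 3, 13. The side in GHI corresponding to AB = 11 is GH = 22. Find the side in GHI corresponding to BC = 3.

Similar triangles have proportional sides. Setting up the proportion:
GH / AB = HI / BC
22 / 11 = HI / 3
HI = 3 * 22 / 11 = 6.

6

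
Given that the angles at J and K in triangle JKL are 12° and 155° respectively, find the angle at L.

Let angle L = x. Then 12 + 155 + x = 180.
x = 180 - 167 = 13 degrees.

13 degrees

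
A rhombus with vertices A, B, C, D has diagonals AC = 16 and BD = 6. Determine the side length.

In a rhombus, the diagonals bisect each other perpendicularly, creating four congruent right triangles.
Each triangle has legs 8 (half of 16) and 3 (half of 6).
The hypotenuse of each right triangle is a side of the rhombus:
side = sqrt(8^2 + 3^2) = sqrt(73)

sqrt(73)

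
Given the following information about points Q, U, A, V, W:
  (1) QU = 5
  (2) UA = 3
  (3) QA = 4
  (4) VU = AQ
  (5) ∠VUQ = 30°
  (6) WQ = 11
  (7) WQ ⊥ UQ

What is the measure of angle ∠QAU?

Step 1: By the inverse law of cosines on triangle QAU: cos(∠QAU) = (4² + 3² − 5²) / (2·4·3) = 0/24 = 0, so ∠QAU = 90°.

Therefore, the measure of angle ∠QAU = 90°.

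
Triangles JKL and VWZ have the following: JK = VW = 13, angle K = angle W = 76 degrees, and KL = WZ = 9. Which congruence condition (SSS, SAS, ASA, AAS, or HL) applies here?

The given information matches SAS: Two pairs of corresponding sides and the included angle are equal (Side-Angle-Side).

SAS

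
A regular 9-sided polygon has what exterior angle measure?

Each exterior angle of a regular n-gon is 360 / n.
For n = 9: 360 / 9 = 40 degrees.

40 degrees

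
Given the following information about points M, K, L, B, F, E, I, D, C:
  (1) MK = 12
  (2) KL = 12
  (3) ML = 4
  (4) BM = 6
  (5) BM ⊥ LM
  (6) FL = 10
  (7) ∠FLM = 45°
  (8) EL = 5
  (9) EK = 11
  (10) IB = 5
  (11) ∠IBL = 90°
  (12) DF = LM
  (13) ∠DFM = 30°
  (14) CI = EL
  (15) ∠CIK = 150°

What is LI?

Step 1: By the law of cosines on triangle LMB: LB² = 4² + 6² − 2·4·6·cos(90°) = 52, so LB = 2·√13.
Step 2: By the law of cosines on triangle LBI: LI² = (2·√13)² + 5² − 2·2·√13·5·cos(90°) = 77, so LI = √77.

Therefore, the length of LI = √77.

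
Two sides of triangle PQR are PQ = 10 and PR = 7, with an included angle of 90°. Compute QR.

By the law of cosines: QR^2 = PQ^2 + PR^2 - 2*PQ*PR*cos(P)
QR^2 = 10^2 + 7^2 - 2*10*7*cos(90°)
QR^2 = 100 + 49 - 140*(0)
QR^2 = 149
QR = sqrt(149)

sqrt(149)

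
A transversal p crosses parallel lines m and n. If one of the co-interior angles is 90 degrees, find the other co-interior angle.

Co-interior angles (same-side interior) formed by parallel lines and a transversal are supplementary (sum to 180 degrees).
The given angle is 90 degrees.
The co-interior angle = 180 - 90 = 90 degrees.

90 degrees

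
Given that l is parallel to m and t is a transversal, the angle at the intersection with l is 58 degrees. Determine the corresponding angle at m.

Corresponding angles formed by parallel lines and a transversal are equal.
The given angle is 58 degrees.
The corresponding angle = 58 degrees.

58 degrees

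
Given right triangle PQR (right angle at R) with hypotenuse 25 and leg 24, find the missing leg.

QR = sqrt(25^2 - 24^2) = sqrt(49) = 7

7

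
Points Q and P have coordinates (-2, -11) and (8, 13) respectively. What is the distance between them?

d = sqrt((10)^2 + (24)^2) = sqrt(676) = 26

26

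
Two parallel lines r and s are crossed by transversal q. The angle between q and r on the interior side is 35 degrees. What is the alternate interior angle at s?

Alternate interior angles lie on opposite sides of the transversal, between the parallel lines.
By the alternate interior angle theorem, they are equal: 35 degrees.

35 degrees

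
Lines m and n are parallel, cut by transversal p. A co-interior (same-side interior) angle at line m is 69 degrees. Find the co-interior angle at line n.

Co-interior angles (same-side interior) formed by parallel lines and a transversal are supplementary (sum to 180 degrees).
The given angle is 69 degrees.
The co-interior angle = 180 - 69 = 111 degrees.

111 degrees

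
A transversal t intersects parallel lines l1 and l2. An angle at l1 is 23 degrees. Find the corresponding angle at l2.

Corresponding angles formed by parallel lines and a transversal are equal.
The given angle is 23 degrees.
The corresponding angle = 23 degrees.

23 degrees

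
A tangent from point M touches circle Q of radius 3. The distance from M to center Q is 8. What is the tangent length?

Let T be the point of tangency. Then QT ⊥ MT (radius ⊥ tangent).
In right triangle QTM: QM² = QT² + MT²
8² = 3² + MT²
MT² = 55, MT = sqrt(55)

sqrt(55)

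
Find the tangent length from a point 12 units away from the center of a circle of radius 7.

The tangent, radius, and line from the external point to the center form a right triangle.
The right angle is where the tangent meets the radius.
By the Pythagorean theorem: tangent² + 7² = 12²
tangent² = 144 - 49 = 95
tangent = sqrt(95)

sqrt(95)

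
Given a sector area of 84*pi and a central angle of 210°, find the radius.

Sector area A = πr² × θ/360, so r² = 360A / (πθ).
r² = 360 × 84*pi / (π × 210)
r² = 144
r = 12

12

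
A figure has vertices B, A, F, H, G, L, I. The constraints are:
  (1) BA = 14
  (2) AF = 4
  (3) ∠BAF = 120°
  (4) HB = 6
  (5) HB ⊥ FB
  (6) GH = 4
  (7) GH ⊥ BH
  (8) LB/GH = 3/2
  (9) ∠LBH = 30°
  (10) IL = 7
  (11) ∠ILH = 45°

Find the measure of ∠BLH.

From the given relations: LB = 3/2·GH = 3/2·4 = 6.
Step 1: By the law of cosines on triangle LBH: LH² = 6² + 6² − 2·6·6·cos(30°) = 9.65, so LH ≈ 3.11.
Step 2: By the inverse law of cosines on triangle BLH: cos(∠BLH) = (6² + 3.11² − 6²) / (2·6·3.11) = 9.65/37.27 = 0.2588, so ∠BLH = 75°.

Therefore, the measure of angle ∠BLH = 75°.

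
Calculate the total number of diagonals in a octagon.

Total line segments between 8 vertices = C(8,2) = 28.
Subtract the 8 sides: 28 - 8 = 20 diagonals.

20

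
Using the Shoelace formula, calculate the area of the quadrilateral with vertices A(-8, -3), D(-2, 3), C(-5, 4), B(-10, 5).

The Shoelace formula works by pairing each vertex with the next (cycling back to the first).
For each pair, compute x_i*y_(i+1) - x_(i+1)*y_i:
  (-8*3 - -2*-3) = -30
  (-2*4 - -5*3) = 7
  (-5*5 - -10*4) = 15
  (-10*-3 - -8*5) = 70
Taking half the absolute value of the total: Area = (1/2)(62) = 31.

31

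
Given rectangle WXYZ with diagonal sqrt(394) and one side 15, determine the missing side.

Using the Pythagorean theorem: d^2 = a^2 + b^2
b^2 = d^2 - a^2
b^2 = 394 - 225
b^2 = 169
b = sqrt(169) = 13

13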